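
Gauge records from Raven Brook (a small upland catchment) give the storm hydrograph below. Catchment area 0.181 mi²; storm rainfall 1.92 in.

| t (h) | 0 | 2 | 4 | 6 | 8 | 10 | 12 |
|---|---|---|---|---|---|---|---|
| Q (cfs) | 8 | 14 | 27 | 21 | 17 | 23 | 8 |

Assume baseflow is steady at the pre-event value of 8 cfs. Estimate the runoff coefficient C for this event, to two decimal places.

ΣQ_DR = 62.00 cfs; V = ΣQ_DR·Δt = 4.464 × 10^5 ft³.
Runoff depth d = V / A = 1.062 in.
C = d / P = 1.062 / 1.92 = 0.55.

C ≈ 0.55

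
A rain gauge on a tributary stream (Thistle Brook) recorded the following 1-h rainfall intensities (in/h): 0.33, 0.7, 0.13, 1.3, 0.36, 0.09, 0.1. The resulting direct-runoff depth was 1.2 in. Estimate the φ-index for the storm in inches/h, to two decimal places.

Only the 2 blocks with intensity above φ contribute runoff: 0.7, 1.3 in/h.
Σ(I−φ)·Δt = d  ⇒  (0.7+1.3 − 2φ)·1 = 1.2
φ = (2.000 − 1.2/1) / 2 = 0.40 in/h.

φ ≈ 0.40 in/h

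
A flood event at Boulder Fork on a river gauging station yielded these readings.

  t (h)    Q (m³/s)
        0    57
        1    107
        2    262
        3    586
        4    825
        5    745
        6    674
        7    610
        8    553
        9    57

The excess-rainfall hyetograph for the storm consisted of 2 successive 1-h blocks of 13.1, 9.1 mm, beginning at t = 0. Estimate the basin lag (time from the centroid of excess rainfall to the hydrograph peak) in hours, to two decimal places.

t_L ≈ 3.09 h

Centroid of excess rainfall: t_c = Σ P_i·t̄_i / ΣP_i = 0.9099 h (block centres at 0.5, 1.5 h).
Hydrograph peak occurs at t = 4 h, so basin lag t_L = 4 − 0.9099 = 3.09 h.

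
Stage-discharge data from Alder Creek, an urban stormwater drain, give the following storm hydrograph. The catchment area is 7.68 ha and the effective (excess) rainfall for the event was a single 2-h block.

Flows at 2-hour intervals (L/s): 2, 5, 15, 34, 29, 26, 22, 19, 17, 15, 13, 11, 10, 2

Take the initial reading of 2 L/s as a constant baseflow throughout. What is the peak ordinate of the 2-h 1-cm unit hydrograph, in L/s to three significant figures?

Direct runoff: 0.0, 3.0, 13.0, 32.0, 27.0, 24.0, 20.0, 17.0, 15.0, 13.0, 11.0, 9.0, 8.0, 0.0 L/s; ΣQ_DR = 192.0 L/s, peak = 32.0 L/s.
Runoff depth d = ΣQ_DR·Δt / A = 192.0 × 7200 / (7.68 ha) = 18.00 mm.
The 1-cm UH is the DRH scaled by (10 mm)/d, so U_p = 32.0 × 10/18.00 = 17.8 L/s.

U_p ≈ 17.8 L/s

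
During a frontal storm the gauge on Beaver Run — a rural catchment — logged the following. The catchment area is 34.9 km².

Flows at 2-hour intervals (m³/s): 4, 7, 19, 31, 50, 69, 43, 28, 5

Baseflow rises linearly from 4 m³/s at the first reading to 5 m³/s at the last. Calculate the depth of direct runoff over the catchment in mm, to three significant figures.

Direct runoff: 0.00, 2.88, 14.75, 26.62, 45.50, 64.38, 38.25, 23.12, 0.00 m³/s; ΣQ_DR = 215.5 m³/s.
V = ΣQ_DR · Δt = 215.5 × 7200 s = 1.552 × 10^6 m³.
Over A = 34.9 km², depth = V / A = 44.5 mm.

d ≈ 44.5 mm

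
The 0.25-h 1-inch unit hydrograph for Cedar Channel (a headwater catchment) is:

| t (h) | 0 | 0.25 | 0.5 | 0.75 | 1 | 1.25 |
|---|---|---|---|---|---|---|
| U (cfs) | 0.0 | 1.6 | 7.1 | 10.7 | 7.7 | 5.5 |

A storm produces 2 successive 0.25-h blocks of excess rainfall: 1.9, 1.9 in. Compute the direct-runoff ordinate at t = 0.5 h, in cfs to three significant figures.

Q ≈ 16.5 cfs

By discrete convolution, Q_j = Σ (P_i / 1 in) · U_{j−i}.
At t = 0.5 h (j=2): Q = (1.9/1)·7.1 + (1.9/1)·1.6 = 16.5 cfs.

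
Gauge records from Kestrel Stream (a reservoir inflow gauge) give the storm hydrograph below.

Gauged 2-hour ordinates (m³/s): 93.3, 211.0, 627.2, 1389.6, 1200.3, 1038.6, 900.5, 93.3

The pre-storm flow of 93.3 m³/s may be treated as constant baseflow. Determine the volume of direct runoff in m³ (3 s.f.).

V ≈ 3.46 × 10^7 m³

Direct-runoff ordinates (Q − Q_b): 0.0, 117.7, 533.9, 1296.3, 1107.0, 945.3, 807.2, 0.0 m³/s.
ΣQ_DR = 4807 m³/s.
With Δt = 2 h = 7200 s, V = ΣQ_DR · Δt = 4807 × 7200 = 3.46 × 10^7 m³.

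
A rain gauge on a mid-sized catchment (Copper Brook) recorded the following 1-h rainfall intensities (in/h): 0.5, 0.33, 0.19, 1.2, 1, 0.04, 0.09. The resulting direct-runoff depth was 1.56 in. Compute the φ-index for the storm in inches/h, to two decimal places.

φ ≈ 0.38 in/h

Only the 3 blocks with intensity above φ contribute runoff: 0.5, 1.2, 1 in/h.
Σ(I−φ)·Δt = d  ⇒  (0.5+1.2+1 − 3φ)·1 = 1.56
φ = (2.700 − 1.56/1) / 3 = 0.38 in/h.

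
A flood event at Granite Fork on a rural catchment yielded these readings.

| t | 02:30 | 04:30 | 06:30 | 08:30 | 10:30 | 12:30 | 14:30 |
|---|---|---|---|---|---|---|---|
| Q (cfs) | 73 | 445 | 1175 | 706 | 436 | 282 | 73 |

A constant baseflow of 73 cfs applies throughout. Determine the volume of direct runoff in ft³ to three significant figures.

V ≈ 1.93 × 10^7 ft³

Direct-runoff ordinates (Q − Q_b): 0.0, 372.0, 1102.0, 633.0, 363.0, 209.0, 0.0 cfs.
ΣQ_DR = 2679 cfs.
With Δt = 2 h = 7200 s, V = ΣQ_DR · Δt = 2679 × 7200 = 1.93 × 10^7 ft³.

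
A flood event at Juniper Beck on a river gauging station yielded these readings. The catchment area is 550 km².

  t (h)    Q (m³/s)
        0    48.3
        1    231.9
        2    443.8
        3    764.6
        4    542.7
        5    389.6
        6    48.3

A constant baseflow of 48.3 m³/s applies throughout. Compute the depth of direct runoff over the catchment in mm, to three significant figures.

Direct runoff: 0.0, 183.6, 395.5, 716.3, 494.4, 341.3, 0.0 m³/s; ΣQ_DR = 2131 m³/s.
V = ΣQ_DR · Δt = 2131 × 3600 s = 7.672 × 10^6 m³.
Over A = 550 km², depth = V / A = 13.9 mm.

d ≈ 13.9 mm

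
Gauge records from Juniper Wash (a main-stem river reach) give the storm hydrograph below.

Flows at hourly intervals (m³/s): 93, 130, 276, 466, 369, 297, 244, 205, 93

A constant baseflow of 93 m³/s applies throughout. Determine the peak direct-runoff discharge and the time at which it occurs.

Subtracting baseflow gives direct-runoff ordinates: 0.0, 37.0, 183.0, 373.0, 276.0, 204.0, 151.0, 112.0, 0.0 m³/s.
The maximum is 373.0 m³/s, occurring at the reading for t = 3 h.

Q_p = 373.0 m³/s at t = 3 h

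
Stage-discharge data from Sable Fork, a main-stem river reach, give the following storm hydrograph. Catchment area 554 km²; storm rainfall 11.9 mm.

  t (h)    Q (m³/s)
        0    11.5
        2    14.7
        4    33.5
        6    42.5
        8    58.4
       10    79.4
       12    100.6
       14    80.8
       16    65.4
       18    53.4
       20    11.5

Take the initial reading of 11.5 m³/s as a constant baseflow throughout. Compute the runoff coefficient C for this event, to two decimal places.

C ≈ 0.46

ΣQ_DR = 425.2 m³/s; V = ΣQ_DR·Δt = 3.061 × 10^6 m³.
Runoff depth d = V / A = 5.526 mm.
C = d / P = 5.526 / 11.9 = 0.46.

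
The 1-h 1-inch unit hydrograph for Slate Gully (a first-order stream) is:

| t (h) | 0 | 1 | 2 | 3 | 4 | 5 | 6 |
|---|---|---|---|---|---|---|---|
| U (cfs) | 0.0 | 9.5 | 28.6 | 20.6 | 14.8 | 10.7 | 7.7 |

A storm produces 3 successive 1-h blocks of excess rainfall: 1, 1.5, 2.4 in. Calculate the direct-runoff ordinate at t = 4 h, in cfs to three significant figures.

By discrete convolution, Q_j = Σ (P_i / 1 in) · U_{j−i}.
At t = 4 h (j=4): Q = (1/1)·14.8 + (1.5/1)·20.6 + (2.4/1)·28.6 = 114 cfs.

Q ≈ 114 cfs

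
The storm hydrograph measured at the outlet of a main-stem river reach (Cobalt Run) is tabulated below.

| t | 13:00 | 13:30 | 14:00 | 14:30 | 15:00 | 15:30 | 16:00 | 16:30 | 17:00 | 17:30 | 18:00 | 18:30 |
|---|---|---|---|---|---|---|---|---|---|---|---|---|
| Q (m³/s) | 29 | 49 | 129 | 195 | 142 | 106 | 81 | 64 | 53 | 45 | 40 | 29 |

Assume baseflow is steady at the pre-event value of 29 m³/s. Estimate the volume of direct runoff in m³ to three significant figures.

V ≈ 1.11 × 10^6 m³

Direct-runoff ordinates (Q − Q_b): 0.0, 20.0, 100.0, 166.0, 113.0, 77.0, 52.0, 35.0, 24.0, 16.0, 11.0, 0.0 m³/s.
ΣQ_DR = 614.0 m³/s.
With Δt = 0.5 h = 1800 s, V = ΣQ_DR · Δt = 614.0 × 1800 = 1.11 × 10^6 m³.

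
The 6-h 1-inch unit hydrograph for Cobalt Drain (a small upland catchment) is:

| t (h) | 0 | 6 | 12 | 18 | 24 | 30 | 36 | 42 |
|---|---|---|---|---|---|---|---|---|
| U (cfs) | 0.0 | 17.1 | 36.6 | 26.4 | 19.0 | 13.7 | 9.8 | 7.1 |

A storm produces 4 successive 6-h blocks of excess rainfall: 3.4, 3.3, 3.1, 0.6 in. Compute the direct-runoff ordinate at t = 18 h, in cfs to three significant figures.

Q ≈ 264 cfs

By discrete convolution, Q_j = Σ (P_i / 1 in) · U_{j−i}.
At t = 18 h (j=3): Q = (3.4/1)·26.4 + (3.3/1)·36.6 + (3.1/1)·17.1 + (0.6/1)·0.0 = 264 cfs.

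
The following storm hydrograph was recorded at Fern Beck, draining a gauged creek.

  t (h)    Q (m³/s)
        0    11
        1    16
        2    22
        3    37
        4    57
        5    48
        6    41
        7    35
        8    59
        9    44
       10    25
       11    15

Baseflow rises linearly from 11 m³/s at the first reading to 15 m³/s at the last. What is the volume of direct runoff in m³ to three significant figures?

Direct-runoff ordinates (Q − Q_b): 0.00, 4.64, 10.27, 24.91, 44.55, 35.18, 27.82, 21.45, 45.09, 29.73, 10.36, 0.00 m³/s.
ΣQ_DR = 254.0 m³/s.
With Δt = 1 h = 3600 s, V = ΣQ_DR · Δt = 254.0 × 3600 = 9.14 × 10^5 m³.

V ≈ 9.14 × 10^5 m³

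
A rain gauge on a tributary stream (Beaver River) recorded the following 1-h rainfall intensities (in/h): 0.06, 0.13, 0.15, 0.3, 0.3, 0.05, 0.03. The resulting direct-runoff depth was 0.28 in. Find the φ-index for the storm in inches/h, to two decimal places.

Only the 2 blocks with intensity above φ contribute runoff: 0.3, 0.3 in/h.
Σ(I−φ)·Δt = d  ⇒  (0.3+0.3 − 2φ)·1 = 0.28
φ = (0.6000 − 0.28/1) / 2 = 0.16 in/h.

φ ≈ 0.16 in/h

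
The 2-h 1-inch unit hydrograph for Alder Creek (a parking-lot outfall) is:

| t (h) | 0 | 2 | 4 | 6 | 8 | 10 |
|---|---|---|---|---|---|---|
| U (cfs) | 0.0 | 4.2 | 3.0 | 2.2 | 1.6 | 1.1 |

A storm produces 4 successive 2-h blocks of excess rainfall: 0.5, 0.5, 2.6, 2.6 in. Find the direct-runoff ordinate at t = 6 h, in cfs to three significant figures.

Q ≈ 13.5 cfs

By discrete convolution, Q_j = Σ (P_i / 1 in) · U_{j−i}.
At t = 6 h (j=3): Q = (0.5/1)·2.2 + (0.5/1)·3.0 + (2.6/1)·4.2 + (2.6/1)·0.0 = 13.5 cfs.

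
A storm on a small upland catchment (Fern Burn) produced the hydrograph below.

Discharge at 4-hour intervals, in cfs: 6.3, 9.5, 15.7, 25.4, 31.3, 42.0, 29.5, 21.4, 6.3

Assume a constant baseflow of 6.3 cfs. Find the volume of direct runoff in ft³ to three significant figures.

V ≈ 1.88 × 10^6 ft³

Direct-runoff ordinates (Q − Q_b): 0.0, 3.2, 9.4, 19.1, 25.0, 35.7, 23.2, 15.1, 0.0 cfs.
ΣQ_DR = 130.7 cfs.
With Δt = 4 h = 14400 s, V = ΣQ_DR · Δt = 130.7 × 14400 = 1.88 × 10^6 ft³.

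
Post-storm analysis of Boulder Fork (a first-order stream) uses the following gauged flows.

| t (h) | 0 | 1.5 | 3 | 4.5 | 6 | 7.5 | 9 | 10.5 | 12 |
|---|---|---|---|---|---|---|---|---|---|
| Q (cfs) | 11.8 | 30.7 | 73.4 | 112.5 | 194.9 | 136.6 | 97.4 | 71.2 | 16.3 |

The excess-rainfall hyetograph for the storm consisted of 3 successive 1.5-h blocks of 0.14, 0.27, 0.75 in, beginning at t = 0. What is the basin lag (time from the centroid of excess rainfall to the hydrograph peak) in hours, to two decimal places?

t_L ≈ 2.96 h

Centroid of excess rainfall: t_c = Σ P_i·t̄_i / ΣP_i = 3.0388 h (block centres at 0.75, 2.25, 3.75 h).
Hydrograph peak occurs at t = 6 h, so basin lag t_L = 6 − 3.0388 = 2.96 h.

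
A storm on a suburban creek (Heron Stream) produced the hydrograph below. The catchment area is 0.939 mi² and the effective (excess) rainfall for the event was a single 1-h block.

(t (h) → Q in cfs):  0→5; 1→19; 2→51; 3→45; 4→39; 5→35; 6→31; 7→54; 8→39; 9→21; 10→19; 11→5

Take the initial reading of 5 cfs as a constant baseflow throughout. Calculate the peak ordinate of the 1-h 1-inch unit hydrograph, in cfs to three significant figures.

U_p ≈ 98.0 cfs

Direct runoff: 0.0, 14.0, 46.0, 40.0, 34.0, 30.0, 26.0, 49.0, 34.0, 16.0, 14.0, 0.0 cfs; ΣQ_DR = 303.0 cfs, peak = 49.0 cfs.
Runoff depth d = ΣQ_DR·Δt / A = 303.0 × 3600 / (0.939 mi²) = 0.5000 in.
The 1-inch UH is the DRH scaled by (1 in)/d, so U_p = 49.0 × 1/0.5000 = 98.0 cfs.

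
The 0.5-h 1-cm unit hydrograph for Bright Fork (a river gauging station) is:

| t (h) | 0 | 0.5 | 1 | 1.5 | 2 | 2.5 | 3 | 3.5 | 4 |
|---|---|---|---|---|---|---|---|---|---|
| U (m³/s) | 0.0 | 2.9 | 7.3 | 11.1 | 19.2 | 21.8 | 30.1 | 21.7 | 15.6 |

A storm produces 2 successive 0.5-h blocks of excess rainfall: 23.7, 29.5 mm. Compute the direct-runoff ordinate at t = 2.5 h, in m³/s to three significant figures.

Q ≈ 108 m³/s

By discrete convolution, Q_j = Σ (P_i / 10 mm) · U_{j−i}.
At t = 2.5 h (j=5): Q = (23.7/10)·21.8 + (29.5/10)·19.2 = 108 m³/s.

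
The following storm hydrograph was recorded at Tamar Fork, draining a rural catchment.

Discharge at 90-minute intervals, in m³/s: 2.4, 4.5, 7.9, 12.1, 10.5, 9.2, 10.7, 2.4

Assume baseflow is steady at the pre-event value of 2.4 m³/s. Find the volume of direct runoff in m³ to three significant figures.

Direct-runoff ordinates (Q − Q_b): 0.0, 2.1, 5.5, 9.7, 8.1, 6.8, 8.3, 0.0 m³/s.
ΣQ_DR = 40.50 m³/s.
With Δt = 1.5 h = 5400 s, V = ΣQ_DR · Δt = 40.50 × 5400 = 2.19 × 10^5 m³.

V ≈ 2.19 × 10^5 m³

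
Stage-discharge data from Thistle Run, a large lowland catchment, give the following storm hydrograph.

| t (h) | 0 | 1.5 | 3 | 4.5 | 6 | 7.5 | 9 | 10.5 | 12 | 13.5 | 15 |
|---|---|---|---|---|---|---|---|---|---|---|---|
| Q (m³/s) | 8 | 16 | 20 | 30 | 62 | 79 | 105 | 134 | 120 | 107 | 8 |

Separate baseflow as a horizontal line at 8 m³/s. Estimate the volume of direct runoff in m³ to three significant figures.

V ≈ 3.25 × 10^6 m³

Direct-runoff ordinates (Q − Q_b): 0.0, 8.0, 12.0, 22.0, 54.0, 71.0, 97.0, 126.0, 112.0, 99.0, 0.0 m³/s.
ΣQ_DR = 601.0 m³/s.
With Δt = 1.5 h = 5400 s, V = ΣQ_DR · Δt = 601.0 × 5400 = 3.25 × 10^6 m³.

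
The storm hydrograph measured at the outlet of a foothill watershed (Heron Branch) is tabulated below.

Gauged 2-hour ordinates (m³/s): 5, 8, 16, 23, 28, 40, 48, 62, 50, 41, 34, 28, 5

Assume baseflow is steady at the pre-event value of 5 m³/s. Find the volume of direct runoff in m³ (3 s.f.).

Direct-runoff ordinates (Q − Q_b): 0.0, 3.0, 11.0, 18.0, 23.0, 35.0, 43.0, 57.0, 45.0, 36.0, 29.0, 23.0, 0.0 m³/s.
ΣQ_DR = 323.0 m³/s.
With Δt = 2 h = 7200 s, V = ΣQ_DR · Δt = 323.0 × 7200 = 2.33 × 10^6 m³.

V ≈ 2.33 × 10^6 m³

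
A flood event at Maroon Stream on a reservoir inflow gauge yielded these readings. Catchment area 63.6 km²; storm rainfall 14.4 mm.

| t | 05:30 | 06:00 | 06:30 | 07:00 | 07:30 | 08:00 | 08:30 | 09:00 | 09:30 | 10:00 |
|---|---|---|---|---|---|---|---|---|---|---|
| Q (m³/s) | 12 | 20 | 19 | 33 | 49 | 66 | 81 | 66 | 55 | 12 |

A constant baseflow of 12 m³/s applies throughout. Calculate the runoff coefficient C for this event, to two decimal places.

C ≈ 0.58

ΣQ_DR = 293.0 m³/s; V = ΣQ_DR·Δt = 5.274 × 10^5 m³.
Runoff depth d = V / A = 8.292 mm.
C = d / P = 8.292 / 14.4 = 0.58.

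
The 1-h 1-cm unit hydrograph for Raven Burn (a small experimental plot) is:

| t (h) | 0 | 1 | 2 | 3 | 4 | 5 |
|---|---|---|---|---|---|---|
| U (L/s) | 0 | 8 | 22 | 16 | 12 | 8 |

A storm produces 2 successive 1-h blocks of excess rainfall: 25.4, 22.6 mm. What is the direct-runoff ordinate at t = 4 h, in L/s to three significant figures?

By discrete convolution, Q_j = Σ (P_i / 10 mm) · U_{j−i}.
At t = 4 h (j=4): Q = (25.4/10)·12 + (22.6/10)·16 = 66.6 L/s.

Q ≈ 66.6 L/s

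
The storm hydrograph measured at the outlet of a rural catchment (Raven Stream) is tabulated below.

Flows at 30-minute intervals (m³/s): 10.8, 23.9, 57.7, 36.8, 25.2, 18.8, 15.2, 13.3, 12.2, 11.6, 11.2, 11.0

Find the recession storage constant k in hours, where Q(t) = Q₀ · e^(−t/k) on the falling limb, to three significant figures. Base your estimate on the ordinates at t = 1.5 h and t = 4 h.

k ≈ 2.26 h

On the falling limb, Q drops from 36.8 to 12.2 m³/s between t = 1.5 h and t = 4 h (Δt = 2.5 h).
k = −Δt / ln(Q₂/Q₁) = −2.5 / ln(12.2/36.8) = 2.26 h.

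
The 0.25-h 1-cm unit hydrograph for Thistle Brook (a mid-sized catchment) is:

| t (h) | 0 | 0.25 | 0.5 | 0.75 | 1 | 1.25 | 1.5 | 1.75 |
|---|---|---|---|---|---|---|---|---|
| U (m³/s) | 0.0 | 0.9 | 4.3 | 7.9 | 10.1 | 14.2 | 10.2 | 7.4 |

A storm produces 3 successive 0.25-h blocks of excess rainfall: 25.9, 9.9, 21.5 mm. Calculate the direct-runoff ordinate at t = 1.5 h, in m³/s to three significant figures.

Q ≈ 62.2 m³/s

By discrete convolution, Q_j = Σ (P_i / 10 mm) · U_{j−i}.
At t = 1.5 h (j=6): Q = (25.9/10)·10.2 + (9.9/10)·14.2 + (21.5/10)·10.1 = 62.2 m³/s.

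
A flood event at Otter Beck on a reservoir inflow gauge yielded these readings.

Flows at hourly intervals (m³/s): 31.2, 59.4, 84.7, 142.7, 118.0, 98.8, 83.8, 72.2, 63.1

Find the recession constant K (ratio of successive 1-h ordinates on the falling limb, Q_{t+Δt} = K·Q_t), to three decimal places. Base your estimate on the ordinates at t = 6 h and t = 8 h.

K ≈ 0.868

Using the recession-limb readings at t = 6 h and t = 8 h: Q falls from 83.8 to 63.1 m³/s over 2 intervals.
K = (Q₂/Q₁)^(1/2) = (63.1/83.8)^(1/2) = 0.868.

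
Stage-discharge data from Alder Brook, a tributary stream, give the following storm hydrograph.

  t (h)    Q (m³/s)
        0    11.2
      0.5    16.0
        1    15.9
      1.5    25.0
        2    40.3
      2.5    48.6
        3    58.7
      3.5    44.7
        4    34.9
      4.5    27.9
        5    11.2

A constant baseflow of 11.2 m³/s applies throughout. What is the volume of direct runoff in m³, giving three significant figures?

Direct-runoff ordinates (Q − Q_b): 0.0, 4.8, 4.7, 13.8, 29.1, 37.4, 47.5, 33.5, 23.7, 16.7, 0.0 m³/s.
ΣQ_DR = 211.2 m³/s.
With Δt = 0.5 h = 1800 s, V = ΣQ_DR · Δt = 211.2 × 1800 = 3.80 × 10^5 m³.

V ≈ 3.80 × 10^5 m³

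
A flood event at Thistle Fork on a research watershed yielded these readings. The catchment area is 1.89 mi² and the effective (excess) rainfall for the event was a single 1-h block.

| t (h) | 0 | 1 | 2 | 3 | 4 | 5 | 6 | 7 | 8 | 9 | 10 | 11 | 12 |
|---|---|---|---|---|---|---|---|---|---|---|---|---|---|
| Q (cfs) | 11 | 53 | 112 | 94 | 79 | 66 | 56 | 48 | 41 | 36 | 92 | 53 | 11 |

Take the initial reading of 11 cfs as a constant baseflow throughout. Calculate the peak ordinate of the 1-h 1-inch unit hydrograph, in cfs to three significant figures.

Direct runoff: 0.0, 42.0, 101.0, 83.0, 68.0, 55.0, 45.0, 37.0, 30.0, 25.0, 81.0, 42.0, 0.0 cfs; ΣQ_DR = 609.0 cfs, peak = 101.0 cfs.
Runoff depth d = ΣQ_DR·Δt / A = 609.0 × 3600 / (1.89 mi²) = 0.4993 in.
The 1-inch UH is the DRH scaled by (1 in)/d, so U_p = 101.0 × 1/0.4993 = 202 cfs.

U_p ≈ 202 cfs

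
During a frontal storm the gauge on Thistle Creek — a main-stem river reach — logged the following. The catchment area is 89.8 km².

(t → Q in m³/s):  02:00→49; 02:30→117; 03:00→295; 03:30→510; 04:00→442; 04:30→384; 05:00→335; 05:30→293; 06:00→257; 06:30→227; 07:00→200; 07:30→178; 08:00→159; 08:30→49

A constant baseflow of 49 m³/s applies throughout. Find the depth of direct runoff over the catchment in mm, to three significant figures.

d ≈ 56.3 mm

Direct runoff: 0.0, 68.0, 246.0, 461.0, 393.0, 335.0, 286.0, 244.0, 208.0, 178.0, 151.0, 129.0, 110.0, 0.0 m³/s; ΣQ_DR = 2809 m³/s.
V = ΣQ_DR · Δt = 2809 × 1800 s = 5.056 × 10^6 m³.
Over A = 89.8 km², depth = V / A = 56.3 mm.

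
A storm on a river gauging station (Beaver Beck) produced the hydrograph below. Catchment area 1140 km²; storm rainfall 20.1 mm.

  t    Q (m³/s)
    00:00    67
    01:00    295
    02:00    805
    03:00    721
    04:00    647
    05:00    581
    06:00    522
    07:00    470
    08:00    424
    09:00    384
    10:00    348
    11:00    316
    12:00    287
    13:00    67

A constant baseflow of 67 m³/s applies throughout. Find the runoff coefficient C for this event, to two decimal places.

ΣQ_DR = 4996 m³/s; V = ΣQ_DR·Δt = 1.799 × 10^7 m³.
Runoff depth d = V / A = 15.78 mm.
C = d / P = 15.78 / 20.1 = 0.78.

C ≈ 0.78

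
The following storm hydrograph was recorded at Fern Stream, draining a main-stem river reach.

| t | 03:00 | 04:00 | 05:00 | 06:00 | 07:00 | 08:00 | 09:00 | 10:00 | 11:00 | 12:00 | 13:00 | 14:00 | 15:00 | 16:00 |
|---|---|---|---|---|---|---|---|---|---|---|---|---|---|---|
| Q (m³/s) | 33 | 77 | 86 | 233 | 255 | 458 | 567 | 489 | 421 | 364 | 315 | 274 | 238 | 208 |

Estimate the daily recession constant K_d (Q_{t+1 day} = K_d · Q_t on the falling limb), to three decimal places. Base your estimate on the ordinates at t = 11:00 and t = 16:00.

K_d ≈ 0.034

Between t = 11:00 and t = 16:00 the flow falls from 421 to 208 m³/s over 5×1 h = 5 h.
Per-interval ratio K = (208/421)^(1/5) = 0.8685; K_d = K^(24/1) = 0.034.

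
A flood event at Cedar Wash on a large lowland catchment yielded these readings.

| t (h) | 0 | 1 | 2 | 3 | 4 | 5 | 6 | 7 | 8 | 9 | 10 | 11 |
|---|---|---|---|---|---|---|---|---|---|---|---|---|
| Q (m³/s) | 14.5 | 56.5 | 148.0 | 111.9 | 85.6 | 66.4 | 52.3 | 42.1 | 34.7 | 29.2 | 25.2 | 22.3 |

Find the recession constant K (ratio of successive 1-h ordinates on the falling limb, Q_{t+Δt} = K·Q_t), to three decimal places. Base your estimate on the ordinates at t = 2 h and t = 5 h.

K ≈ 0.766

Using the recession-limb readings at t = 2 h and t = 5 h: Q falls from 148.0 to 66.4 m³/s over 3 intervals.
K = (Q₂/Q₁)^(1/3) = (66.4/148.0)^(1/3) = 0.766.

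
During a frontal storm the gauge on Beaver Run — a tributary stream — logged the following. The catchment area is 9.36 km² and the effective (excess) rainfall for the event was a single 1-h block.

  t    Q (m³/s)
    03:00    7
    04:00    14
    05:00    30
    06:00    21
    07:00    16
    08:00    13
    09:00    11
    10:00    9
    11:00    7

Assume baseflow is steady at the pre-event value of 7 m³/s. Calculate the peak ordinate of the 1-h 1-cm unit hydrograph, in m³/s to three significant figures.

U_p ≈ 9.20 m³/s

Direct runoff: 0.0, 7.0, 23.0, 14.0, 9.0, 6.0, 4.0, 2.0, 0.0 m³/s; ΣQ_DR = 65.00 m³/s, peak = 23.0 m³/s.
Runoff depth d = ΣQ_DR·Δt / A = 65.00 × 3600 / (9.36 km²) = 25.00 mm.
The 1-cm UH is the DRH scaled by (10 mm)/d, so U_p = 23.0 × 10/25.00 = 9.20 m³/s.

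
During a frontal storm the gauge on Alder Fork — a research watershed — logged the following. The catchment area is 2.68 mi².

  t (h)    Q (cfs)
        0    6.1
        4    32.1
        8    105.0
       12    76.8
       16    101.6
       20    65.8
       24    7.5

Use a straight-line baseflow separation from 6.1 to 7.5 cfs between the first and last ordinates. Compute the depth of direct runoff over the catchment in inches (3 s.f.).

d ≈ 0.803 in

Direct runoff: 0.00, 25.77, 98.43, 70.00, 94.57, 58.53, 0.00 cfs; ΣQ_DR = 347.3 cfs.
V = ΣQ_DR · Δt = 347.3 × 14400 s = 5.001 × 10^6 ft³.
Over A = 2.68 mi², depth = V / A = 0.803 in.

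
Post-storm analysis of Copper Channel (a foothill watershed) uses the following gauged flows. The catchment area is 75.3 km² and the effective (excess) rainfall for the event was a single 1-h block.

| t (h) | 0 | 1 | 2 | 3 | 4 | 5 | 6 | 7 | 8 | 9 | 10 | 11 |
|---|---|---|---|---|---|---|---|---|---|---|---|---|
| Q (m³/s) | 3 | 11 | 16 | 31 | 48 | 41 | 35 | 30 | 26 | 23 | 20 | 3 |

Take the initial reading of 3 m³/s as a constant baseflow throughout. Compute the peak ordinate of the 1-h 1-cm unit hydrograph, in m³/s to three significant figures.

Direct runoff: 0.0, 8.0, 13.0, 28.0, 45.0, 38.0, 32.0, 27.0, 23.0, 20.0, 17.0, 0.0 m³/s; ΣQ_DR = 251.0 m³/s, peak = 45.0 m³/s.
Runoff depth d = ΣQ_DR·Δt / A = 251.0 × 3600 / (75.3 km²) = 12.00 mm.
The 1-cm UH is the DRH scaled by (10 mm)/d, so U_p = 45.0 × 10/12.00 = 37.5 m³/s.

U_p ≈ 37.5 m³/s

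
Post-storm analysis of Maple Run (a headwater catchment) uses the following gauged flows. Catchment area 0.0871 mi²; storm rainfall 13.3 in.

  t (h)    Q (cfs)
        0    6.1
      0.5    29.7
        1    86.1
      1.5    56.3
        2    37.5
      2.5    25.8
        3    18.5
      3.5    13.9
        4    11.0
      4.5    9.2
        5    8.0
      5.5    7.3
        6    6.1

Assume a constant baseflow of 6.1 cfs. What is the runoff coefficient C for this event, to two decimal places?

ΣQ_DR = 236.2 cfs; V = ΣQ_DR·Δt = 4.252 × 10^5 ft³.
Runoff depth d = V / A = 2.101 in.
C = d / P = 2.101 / 13.3 = 0.16.

C ≈ 0.16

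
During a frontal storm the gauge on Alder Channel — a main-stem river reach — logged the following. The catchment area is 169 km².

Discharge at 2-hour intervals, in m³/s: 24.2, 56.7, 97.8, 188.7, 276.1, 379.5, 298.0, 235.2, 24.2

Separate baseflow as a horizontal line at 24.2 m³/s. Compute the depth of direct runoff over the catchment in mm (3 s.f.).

Direct runoff: 0.0, 32.5, 73.6, 164.5, 251.9, 355.3, 273.8, 211.0, 0.0 m³/s; ΣQ_DR = 1363 m³/s.
V = ΣQ_DR · Δt = 1363 × 7200 s = 9.811 × 10^6 m³.
Over A = 169 km², depth = V / A = 58.1 mm.

d ≈ 58.1 mm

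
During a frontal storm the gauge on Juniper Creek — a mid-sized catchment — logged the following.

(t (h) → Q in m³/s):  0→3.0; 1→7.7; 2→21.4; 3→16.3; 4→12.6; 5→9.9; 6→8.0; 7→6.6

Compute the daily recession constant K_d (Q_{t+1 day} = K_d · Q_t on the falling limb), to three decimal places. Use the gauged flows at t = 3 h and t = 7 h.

K_d ≈ 0.004

Between t = 3 h and t = 7 h the flow falls from 16.3 to 6.6 m³/s over 4×1 h = 4 h.
Per-interval ratio K = (6.6/16.3)^(1/4) = 0.7977; K_d = K^(24/1) = 0.004.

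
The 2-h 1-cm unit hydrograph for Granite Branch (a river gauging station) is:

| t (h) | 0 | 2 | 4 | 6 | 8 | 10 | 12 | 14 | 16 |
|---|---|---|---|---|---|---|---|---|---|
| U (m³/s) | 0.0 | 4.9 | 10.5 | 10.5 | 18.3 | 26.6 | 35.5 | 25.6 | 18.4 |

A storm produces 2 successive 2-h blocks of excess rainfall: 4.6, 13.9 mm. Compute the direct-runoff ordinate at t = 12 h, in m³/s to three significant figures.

By discrete convolution, Q_j = Σ (P_i / 10 mm) · U_{j−i}.
At t = 12 h (j=6): Q = (4.6/10)·35.5 + (13.9/10)·26.6 = 53.3 m³/s.

Q ≈ 53.3 m³/s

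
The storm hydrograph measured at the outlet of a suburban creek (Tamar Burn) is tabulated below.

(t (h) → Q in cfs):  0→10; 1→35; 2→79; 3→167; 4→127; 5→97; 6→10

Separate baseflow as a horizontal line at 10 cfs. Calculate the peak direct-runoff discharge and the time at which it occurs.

Q_p = 157.0 cfs at t = 3 h

Subtracting baseflow gives direct-runoff ordinates: 0.0, 25.0, 69.0, 157.0, 117.0, 87.0, 0.0 cfs.
The maximum is 157.0 cfs, occurring at the reading for t = 3 h.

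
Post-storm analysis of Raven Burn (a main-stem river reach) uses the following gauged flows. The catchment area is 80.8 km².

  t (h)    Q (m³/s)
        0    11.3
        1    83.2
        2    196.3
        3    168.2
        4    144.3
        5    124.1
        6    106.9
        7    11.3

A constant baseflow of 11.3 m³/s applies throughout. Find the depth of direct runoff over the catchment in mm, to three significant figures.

Direct runoff: 0.0, 71.9, 185.0, 156.9, 133.0, 112.8, 95.6, 0.0 m³/s; ΣQ_DR = 755.2 m³/s.
V = ΣQ_DR · Δt = 755.2 × 3600 s = 2.719 × 10^6 m³.
Over A = 80.8 km², depth = V / A = 33.6 mm.

d ≈ 33.6 mm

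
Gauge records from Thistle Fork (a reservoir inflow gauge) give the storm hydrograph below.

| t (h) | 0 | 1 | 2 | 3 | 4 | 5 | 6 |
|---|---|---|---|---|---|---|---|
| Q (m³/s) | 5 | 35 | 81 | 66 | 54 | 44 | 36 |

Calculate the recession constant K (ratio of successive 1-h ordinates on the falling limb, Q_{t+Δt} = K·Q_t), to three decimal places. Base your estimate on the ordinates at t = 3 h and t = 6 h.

Using the recession-limb readings at t = 3 h and t = 6 h: Q falls from 66 to 36 m³/s over 3 intervals.
K = (Q₂/Q₁)^(1/3) = (36/66)^(1/3) = 0.817.

K ≈ 0.817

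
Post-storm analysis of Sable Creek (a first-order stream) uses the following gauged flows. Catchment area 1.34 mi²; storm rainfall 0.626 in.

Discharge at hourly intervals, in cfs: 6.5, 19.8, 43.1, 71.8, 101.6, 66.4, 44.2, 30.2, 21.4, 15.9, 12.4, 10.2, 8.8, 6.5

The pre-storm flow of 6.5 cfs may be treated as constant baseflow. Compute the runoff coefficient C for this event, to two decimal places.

ΣQ_DR = 367.8 cfs; V = ΣQ_DR·Δt = 1.324 × 10^6 ft³.
Runoff depth d = V / A = 0.4253 in.
C = d / P = 0.4253 / 0.626 = 0.68.

C ≈ 0.68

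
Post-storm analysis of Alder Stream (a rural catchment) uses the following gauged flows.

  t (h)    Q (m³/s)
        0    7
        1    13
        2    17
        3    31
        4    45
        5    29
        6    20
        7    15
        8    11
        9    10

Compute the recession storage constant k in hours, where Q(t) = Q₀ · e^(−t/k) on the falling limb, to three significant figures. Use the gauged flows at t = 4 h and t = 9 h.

k ≈ 3.32 h

On the falling limb, Q drops from 45 to 10 m³/s between t = 4 h and t = 9 h (Δt = 5 h).
k = −Δt / ln(Q₂/Q₁) = −5 / ln(10/45) = 3.32 h.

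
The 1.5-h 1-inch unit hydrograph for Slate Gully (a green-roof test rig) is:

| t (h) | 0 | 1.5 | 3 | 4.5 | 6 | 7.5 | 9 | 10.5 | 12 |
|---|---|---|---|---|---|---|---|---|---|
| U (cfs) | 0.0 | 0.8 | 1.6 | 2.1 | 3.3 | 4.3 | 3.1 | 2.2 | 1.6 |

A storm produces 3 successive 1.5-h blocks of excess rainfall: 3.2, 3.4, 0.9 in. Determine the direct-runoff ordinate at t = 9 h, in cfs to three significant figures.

Q ≈ 27.5 cfs

By discrete convolution, Q_j = Σ (P_i / 1 in) · U_{j−i}.
At t = 9 h (j=6): Q = (3.2/1)·3.1 + (3.4/1)·4.3 + (0.9/1)·3.3 = 27.5 cfs.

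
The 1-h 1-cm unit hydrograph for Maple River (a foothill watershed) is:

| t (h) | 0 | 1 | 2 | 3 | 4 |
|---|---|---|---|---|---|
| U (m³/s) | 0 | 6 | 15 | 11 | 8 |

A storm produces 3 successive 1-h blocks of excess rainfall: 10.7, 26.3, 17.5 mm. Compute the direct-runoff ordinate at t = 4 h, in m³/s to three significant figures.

By discrete convolution, Q_j = Σ (P_i / 10 mm) · U_{j−i}.
At t = 4 h (j=4): Q = (10.7/10)·8 + (26.3/10)·11 + (17.5/10)·15 = 63.7 m³/s.

Q ≈ 63.7 m³/s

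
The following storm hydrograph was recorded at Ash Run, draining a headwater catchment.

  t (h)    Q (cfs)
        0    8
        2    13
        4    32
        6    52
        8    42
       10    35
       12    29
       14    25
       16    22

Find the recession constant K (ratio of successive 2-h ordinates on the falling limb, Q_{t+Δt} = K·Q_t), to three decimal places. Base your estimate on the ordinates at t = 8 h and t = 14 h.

K ≈ 0.841

Using the recession-limb readings at t = 8 h and t = 14 h: Q falls from 42 to 25 cfs over 3 intervals.
K = (Q₂/Q₁)^(1/3) = (25/42)^(1/3) = 0.841.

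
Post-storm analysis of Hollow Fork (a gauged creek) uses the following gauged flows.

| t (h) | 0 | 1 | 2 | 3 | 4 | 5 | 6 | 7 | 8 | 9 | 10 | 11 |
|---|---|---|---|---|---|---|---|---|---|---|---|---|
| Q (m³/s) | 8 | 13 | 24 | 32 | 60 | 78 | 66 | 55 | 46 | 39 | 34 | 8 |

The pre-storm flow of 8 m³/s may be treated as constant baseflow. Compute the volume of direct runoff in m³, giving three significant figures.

V ≈ 1.32 × 10^6 m³

Direct-runoff ordinates (Q − Q_b): 0.0, 5.0, 16.0, 24.0, 52.0, 70.0, 58.0, 47.0, 38.0, 31.0, 26.0, 0.0 m³/s.
ΣQ_DR = 367.0 m³/s.
With Δt = 1 h = 3600 s, V = ΣQ_DR · Δt = 367.0 × 3600 = 1.32 × 10^6 m³.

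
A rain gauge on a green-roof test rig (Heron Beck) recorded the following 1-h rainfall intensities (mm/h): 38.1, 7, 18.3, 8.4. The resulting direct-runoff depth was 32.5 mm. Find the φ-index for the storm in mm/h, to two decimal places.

φ ≈ 11.95 mm/h

Only the 2 blocks with intensity above φ contribute runoff: 38.1, 18.3 mm/h.
Σ(I−φ)·Δt = d  ⇒  (38.1+18.3 − 2φ)·1 = 32.5
φ = (56.40 − 32.5/1) / 2 = 11.95 mm/h.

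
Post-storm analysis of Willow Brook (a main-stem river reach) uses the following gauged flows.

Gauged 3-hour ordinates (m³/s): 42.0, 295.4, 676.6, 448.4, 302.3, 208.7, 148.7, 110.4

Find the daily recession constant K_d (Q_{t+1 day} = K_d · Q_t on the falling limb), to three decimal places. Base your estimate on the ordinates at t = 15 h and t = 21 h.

Between t = 15 h and t = 21 h the flow falls from 208.7 to 110.4 m³/s over 2×3 h = 6 h.
Per-interval ratio K = (110.4/208.7)^(1/2) = 0.7273; K_d = K^(24/3) = 0.078.

K_d ≈ 0.078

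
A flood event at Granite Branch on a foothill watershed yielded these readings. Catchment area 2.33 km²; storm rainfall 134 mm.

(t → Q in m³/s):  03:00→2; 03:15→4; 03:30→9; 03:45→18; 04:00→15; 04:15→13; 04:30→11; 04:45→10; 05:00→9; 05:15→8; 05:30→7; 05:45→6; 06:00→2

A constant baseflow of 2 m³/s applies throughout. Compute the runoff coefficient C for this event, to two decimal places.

ΣQ_DR = 88.00 m³/s; V = ΣQ_DR·Δt = 79200 m³.
Runoff depth d = V / A = 33.99 mm.
C = d / P = 33.99 / 134 = 0.25.

C ≈ 0.25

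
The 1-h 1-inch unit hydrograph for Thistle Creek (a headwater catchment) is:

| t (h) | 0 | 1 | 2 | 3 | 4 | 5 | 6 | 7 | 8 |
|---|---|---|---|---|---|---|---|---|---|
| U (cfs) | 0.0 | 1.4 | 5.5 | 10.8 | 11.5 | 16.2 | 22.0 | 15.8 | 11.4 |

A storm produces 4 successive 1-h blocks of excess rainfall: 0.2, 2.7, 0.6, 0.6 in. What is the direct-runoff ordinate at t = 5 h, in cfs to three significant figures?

Q ≈ 44.1 cfs

By discrete convolution, Q_j = Σ (P_i / 1 in) · U_{j−i}.
At t = 5 h (j=5): Q = (0.2/1)·16.2 + (2.7/1)·11.5 + (0.6/1)·10.8 + (0.6/1)·5.5 = 44.1 cfs.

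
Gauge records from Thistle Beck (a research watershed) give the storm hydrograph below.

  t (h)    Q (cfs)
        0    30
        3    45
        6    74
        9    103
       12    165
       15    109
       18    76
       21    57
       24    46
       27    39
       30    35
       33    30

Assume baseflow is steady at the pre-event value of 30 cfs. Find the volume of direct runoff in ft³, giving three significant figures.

V ≈ 4.85 × 10^6 ft³

Direct-runoff ordinates (Q − Q_b): 0.0, 15.0, 44.0, 73.0, 135.0, 79.0, 46.0, 27.0, 16.0, 9.0, 5.0, 0.0 cfs.
ΣQ_DR = 449.0 cfs.
With Δt = 3 h = 10800 s, V = ΣQ_DR · Δt = 449.0 × 10800 = 4.85 × 10^6 ft³.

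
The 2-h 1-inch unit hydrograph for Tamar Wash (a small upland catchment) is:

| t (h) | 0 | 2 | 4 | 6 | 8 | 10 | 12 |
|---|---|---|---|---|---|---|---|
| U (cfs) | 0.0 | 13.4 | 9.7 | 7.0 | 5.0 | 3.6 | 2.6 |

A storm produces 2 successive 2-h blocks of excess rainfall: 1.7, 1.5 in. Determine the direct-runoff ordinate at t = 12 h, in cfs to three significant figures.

Q ≈ 9.82 cfs

By discrete convolution, Q_j = Σ (P_i / 1 in) · U_{j−i}.
At t = 12 h (j=6): Q = (1.7/1)·2.6 + (1.5/1)·3.6 = 9.82 cfs.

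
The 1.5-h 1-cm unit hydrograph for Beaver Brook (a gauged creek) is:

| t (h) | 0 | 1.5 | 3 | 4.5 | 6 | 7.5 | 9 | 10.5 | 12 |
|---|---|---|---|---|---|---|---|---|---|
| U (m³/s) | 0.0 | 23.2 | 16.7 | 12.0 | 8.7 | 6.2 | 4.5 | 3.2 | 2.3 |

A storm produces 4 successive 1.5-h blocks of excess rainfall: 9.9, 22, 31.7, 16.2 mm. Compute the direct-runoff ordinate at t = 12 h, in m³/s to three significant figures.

Q ≈ 33.6 m³/s

By discrete convolution, Q_j = Σ (P_i / 10 mm) · U_{j−i}.
At t = 12 h (j=8): Q = (9.9/10)·2.3 + (22/10)·3.2 + (31.7/10)·4.5 + (16.2/10)·6.2 = 33.6 m³/s.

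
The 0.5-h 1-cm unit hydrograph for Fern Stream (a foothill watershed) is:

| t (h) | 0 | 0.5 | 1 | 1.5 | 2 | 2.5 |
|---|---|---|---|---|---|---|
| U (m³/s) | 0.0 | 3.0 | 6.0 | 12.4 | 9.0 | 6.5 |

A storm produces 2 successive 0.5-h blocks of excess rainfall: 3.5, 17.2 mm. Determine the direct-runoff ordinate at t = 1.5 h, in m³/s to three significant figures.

Q ≈ 14.7 m³/s

By discrete convolution, Q_j = Σ (P_i / 10 mm) · U_{j−i}.
At t = 1.5 h (j=3): Q = (3.5/10)·12.4 + (17.2/10)·6.0 = 14.7 m³/s.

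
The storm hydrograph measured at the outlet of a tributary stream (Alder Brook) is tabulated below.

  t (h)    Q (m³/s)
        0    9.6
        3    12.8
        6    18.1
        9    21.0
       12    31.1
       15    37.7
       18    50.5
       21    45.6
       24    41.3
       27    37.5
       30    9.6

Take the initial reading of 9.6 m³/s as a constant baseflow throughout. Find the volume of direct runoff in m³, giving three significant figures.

V ≈ 2.26 × 10^6 m³

Direct-runoff ordinates (Q − Q_b): 0.0, 3.2, 8.5, 11.4, 21.5, 28.1, 40.9, 36.0, 31.7, 27.9, 0.0 m³/s.
ΣQ_DR = 209.2 m³/s.
With Δt = 3 h = 10800 s, V = ΣQ_DR · Δt = 209.2 × 10800 = 2.26 × 10^6 m³.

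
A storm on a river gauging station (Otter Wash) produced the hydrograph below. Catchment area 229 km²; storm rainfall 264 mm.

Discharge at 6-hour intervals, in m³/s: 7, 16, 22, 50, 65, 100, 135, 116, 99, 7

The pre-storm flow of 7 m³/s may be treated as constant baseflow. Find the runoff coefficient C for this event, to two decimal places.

ΣQ_DR = 547.0 m³/s; V = ΣQ_DR·Δt = 1.182 × 10^7 m³.
Runoff depth d = V / A = 51.59 mm.
C = d / P = 51.59 / 264 = 0.20.

C ≈ 0.20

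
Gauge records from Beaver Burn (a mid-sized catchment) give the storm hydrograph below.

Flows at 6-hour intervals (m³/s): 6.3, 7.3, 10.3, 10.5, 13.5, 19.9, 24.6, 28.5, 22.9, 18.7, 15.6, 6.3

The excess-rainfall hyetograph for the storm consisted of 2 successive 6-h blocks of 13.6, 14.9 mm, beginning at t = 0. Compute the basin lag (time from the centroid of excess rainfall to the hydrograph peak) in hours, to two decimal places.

t_L ≈ 35.86 h

Centroid of excess rainfall: t_c = Σ P_i·t̄_i / ΣP_i = 6.1368 h (block centres at 3, 9 h).
Hydrograph peak occurs at t = 42 h, so basin lag t_L = 42 − 6.1368 = 35.86 h.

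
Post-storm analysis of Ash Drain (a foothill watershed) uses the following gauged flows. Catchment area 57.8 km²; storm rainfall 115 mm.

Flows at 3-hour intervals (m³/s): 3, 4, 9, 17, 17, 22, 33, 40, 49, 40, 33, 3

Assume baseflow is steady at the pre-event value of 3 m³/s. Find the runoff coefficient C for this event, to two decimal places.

ΣQ_DR = 234.0 m³/s; V = ΣQ_DR·Δt = 2.527 × 10^6 m³.
Runoff depth d = V / A = 43.72 mm.
C = d / P = 43.72 / 115 = 0.38.

C ≈ 0.38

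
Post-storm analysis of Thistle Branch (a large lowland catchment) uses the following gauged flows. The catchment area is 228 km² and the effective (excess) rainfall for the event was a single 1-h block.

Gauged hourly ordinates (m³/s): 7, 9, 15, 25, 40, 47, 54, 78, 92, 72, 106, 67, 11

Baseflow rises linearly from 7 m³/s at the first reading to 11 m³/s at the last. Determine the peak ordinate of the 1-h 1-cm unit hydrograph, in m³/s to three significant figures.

U_p ≈ 120 m³/s

Direct runoff: 0.00, 1.67, 7.33, 17.00, 31.67, 38.33, 45.00, 68.67, 82.33, 62.00, 95.67, 56.33, 0.00 m³/s; ΣQ_DR = 506.0 m³/s, peak = 95.67 m³/s.
Runoff depth d = ΣQ_DR·Δt / A = 506.0 × 3600 / (228 km²) = 7.989 mm.
The 1-cm UH is the DRH scaled by (10 mm)/d, so U_p = 95.67 × 10/7.989 = 120 m³/s.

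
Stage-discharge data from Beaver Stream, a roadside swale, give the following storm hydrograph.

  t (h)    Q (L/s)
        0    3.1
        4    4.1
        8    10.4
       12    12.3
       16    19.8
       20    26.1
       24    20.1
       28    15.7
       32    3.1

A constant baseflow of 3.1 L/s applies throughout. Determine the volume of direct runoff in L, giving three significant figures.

V ≈ 1.25 × 10^6 L

Direct-runoff ordinates (Q − Q_b): 0.0, 1.0, 7.3, 9.2, 16.7, 23.0, 17.0, 12.6, 0.0 L/s.
ΣQ_DR = 86.80 L/s.
With Δt = 4 h = 14400 s, V = ΣQ_DR · Δt = 86.80 × 14400 = 1.25 × 10^6 L.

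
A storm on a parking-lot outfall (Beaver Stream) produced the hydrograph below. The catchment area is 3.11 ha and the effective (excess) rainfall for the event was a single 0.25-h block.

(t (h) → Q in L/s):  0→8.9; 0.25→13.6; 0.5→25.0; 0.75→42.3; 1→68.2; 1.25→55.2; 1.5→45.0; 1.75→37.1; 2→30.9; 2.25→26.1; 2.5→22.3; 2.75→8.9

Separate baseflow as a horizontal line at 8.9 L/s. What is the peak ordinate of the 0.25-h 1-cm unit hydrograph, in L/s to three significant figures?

Direct runoff: 0.0, 4.7, 16.1, 33.4, 59.3, 46.3, 36.1, 28.2, 22.0, 17.2, 13.4, 0.0 L/s; ΣQ_DR = 276.7 L/s, peak = 59.3 L/s.
Runoff depth d = ΣQ_DR·Δt / A = 276.7 × 900 / (3.11 ha) = 8.007 mm.
The 1-cm UH is the DRH scaled by (10 mm)/d, so U_p = 59.3 × 10/8.007 = 74.1 L/s.

U_p ≈ 74.1 L/s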